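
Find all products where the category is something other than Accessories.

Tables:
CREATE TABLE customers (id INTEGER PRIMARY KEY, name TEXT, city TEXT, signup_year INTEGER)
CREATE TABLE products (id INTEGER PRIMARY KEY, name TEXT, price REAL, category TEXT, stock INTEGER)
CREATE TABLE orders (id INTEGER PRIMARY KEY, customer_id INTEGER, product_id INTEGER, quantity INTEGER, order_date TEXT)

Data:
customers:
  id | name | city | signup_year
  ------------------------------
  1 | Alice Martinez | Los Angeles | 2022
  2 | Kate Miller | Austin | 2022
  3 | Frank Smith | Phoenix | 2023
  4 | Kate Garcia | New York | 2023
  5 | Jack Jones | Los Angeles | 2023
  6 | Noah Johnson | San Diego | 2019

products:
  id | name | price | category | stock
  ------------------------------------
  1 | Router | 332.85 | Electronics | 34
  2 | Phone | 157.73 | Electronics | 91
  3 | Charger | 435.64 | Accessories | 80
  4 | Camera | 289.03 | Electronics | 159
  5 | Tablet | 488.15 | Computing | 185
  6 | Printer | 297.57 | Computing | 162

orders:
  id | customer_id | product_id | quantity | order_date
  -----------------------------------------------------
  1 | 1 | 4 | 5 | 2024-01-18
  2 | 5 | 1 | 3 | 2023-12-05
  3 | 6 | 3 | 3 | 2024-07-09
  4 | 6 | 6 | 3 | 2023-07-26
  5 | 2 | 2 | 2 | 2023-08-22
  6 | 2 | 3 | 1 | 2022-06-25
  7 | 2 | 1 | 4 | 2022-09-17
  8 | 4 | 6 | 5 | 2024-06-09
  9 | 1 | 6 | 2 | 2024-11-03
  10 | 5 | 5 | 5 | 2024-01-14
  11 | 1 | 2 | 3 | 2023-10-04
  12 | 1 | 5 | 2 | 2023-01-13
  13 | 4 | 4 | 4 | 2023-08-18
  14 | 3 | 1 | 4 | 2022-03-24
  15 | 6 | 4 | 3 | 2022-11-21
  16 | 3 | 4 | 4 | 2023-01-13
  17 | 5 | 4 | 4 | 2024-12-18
SELECT name, category FROM products WHERE category <> 'Accessories'

Execution result:
name | category
Router | Electronics
Phone | Electronics
Camera | Electronics
Tablet | Computing
Printer | Computing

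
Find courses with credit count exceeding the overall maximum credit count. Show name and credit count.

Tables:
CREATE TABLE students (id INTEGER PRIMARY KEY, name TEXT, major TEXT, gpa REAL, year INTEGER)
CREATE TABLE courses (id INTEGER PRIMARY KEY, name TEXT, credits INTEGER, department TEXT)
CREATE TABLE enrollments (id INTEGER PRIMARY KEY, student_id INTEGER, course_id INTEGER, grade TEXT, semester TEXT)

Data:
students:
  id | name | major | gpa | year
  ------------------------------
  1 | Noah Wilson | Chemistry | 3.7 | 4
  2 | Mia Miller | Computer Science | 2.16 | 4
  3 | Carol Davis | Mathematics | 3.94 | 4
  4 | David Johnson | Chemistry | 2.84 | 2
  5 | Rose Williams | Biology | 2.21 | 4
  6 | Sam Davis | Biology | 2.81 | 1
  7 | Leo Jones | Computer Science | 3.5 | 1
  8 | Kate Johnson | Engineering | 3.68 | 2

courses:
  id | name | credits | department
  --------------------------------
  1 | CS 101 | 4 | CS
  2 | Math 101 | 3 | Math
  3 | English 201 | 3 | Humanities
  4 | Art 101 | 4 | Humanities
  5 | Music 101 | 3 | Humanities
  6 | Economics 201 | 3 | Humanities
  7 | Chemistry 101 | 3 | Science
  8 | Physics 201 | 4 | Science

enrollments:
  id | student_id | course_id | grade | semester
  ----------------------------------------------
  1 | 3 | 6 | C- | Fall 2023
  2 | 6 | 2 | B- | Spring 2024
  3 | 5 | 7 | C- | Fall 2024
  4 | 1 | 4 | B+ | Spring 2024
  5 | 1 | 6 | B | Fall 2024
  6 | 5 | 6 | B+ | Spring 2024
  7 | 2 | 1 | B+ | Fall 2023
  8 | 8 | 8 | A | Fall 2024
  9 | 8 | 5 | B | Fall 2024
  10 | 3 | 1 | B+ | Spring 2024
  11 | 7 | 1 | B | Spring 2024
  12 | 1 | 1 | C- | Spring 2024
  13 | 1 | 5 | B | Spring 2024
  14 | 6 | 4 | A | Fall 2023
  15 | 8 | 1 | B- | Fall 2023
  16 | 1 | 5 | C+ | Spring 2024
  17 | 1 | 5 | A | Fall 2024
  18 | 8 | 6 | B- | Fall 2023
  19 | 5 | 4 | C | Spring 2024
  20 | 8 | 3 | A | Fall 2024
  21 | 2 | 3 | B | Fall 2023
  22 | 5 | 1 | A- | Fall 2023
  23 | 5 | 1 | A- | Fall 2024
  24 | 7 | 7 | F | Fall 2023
SELECT name, credits FROM courses WHERE credits > (SELECT MAX(credits) FROM courses)

Execution result:
(no rows)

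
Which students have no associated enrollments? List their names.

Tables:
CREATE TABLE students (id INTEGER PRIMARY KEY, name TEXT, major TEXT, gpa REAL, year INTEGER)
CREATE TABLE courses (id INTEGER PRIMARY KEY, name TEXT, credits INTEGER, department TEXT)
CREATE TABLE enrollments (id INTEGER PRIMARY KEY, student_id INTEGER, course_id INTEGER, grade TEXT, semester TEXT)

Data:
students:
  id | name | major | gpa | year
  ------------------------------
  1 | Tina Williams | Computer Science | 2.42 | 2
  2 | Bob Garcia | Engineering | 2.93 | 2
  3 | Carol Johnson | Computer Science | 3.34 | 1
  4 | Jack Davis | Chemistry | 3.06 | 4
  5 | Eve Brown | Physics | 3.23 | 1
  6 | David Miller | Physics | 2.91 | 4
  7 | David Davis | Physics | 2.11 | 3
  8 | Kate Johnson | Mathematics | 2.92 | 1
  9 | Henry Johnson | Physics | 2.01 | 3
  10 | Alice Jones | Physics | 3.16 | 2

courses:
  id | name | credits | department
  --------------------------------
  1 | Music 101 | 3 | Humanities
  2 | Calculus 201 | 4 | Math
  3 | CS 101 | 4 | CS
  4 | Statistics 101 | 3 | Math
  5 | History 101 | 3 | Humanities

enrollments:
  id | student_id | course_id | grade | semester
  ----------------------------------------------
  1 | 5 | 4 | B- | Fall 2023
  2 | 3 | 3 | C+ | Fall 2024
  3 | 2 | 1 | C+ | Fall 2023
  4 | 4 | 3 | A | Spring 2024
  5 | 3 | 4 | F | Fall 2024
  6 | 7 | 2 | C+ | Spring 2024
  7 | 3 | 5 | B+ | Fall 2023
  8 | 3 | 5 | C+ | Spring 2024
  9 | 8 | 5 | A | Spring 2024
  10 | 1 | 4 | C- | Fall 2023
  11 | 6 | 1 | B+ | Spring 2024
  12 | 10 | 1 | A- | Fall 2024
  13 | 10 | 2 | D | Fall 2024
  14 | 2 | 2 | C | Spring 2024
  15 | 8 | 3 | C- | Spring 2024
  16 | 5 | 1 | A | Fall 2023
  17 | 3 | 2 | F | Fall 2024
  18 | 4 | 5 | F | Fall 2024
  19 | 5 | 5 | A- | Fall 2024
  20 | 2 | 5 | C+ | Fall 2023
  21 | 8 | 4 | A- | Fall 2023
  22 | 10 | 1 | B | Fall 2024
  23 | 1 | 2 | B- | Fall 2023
SELECT p.name FROM students p LEFT JOIN enrollments c ON c.student_id = p.id WHERE c.id IS NULL

Execution result:
Henry Johnson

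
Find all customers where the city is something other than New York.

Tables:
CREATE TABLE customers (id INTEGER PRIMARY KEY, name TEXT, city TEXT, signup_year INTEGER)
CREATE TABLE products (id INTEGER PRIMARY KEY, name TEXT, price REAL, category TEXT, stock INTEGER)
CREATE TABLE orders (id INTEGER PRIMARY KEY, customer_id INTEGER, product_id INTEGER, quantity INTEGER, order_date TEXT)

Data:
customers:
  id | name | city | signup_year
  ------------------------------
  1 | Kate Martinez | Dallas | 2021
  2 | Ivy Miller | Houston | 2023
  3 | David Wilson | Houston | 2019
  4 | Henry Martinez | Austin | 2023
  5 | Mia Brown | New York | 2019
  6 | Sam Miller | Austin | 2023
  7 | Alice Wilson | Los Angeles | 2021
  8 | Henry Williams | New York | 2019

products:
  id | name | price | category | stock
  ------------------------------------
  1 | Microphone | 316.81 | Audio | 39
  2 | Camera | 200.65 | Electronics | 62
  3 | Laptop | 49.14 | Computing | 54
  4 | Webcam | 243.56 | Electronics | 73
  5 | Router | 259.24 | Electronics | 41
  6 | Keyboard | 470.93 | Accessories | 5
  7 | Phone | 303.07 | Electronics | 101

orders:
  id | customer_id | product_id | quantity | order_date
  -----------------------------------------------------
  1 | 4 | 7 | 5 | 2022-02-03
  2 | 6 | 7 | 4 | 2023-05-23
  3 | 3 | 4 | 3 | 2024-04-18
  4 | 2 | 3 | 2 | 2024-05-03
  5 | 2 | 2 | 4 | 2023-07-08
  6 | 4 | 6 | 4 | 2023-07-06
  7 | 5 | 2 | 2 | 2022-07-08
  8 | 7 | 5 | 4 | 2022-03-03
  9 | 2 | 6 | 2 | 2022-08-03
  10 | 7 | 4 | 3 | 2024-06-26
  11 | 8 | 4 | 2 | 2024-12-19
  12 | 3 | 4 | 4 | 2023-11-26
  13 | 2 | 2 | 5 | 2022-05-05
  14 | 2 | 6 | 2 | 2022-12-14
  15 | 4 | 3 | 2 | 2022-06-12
SELECT name, city FROM customers WHERE city <> 'New York'

Execution result:
name | city
Kate Martinez | Dallas
Ivy Miller | Houston
David Wilson | Houston
Henry Martinez | Austin
Sam Miller | Austin
Alice Wilson | Los Angeles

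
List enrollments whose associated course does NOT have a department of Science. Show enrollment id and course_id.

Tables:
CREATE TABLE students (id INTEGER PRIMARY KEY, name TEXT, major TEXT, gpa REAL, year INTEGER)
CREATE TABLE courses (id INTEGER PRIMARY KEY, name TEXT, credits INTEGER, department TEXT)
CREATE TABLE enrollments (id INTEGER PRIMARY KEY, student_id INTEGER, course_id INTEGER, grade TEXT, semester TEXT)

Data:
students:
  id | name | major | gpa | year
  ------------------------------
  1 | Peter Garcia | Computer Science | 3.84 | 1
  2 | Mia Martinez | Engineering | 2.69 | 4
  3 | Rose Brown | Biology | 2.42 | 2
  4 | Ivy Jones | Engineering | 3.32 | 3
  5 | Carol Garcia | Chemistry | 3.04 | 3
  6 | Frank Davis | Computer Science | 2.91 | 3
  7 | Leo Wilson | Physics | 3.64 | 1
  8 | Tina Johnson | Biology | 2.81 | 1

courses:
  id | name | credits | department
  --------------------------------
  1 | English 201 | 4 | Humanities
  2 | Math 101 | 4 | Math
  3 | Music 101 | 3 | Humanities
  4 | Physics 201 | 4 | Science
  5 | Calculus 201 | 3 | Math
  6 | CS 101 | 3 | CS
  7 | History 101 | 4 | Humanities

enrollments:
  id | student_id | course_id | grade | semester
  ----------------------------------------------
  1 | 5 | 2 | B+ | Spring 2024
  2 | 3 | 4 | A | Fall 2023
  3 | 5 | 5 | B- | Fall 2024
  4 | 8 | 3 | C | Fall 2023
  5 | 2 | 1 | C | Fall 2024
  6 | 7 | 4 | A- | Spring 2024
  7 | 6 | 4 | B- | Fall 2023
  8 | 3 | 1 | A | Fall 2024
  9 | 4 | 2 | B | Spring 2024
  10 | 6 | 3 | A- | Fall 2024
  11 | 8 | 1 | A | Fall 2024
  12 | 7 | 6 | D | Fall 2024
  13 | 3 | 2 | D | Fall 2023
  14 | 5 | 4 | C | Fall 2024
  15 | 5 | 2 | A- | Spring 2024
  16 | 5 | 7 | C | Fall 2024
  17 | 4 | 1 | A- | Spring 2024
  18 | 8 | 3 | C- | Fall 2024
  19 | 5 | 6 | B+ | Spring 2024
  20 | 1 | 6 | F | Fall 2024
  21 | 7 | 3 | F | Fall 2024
SELECT id, course_id FROM enrollments WHERE course_id NOT IN (SELECT id FROM courses WHERE department = 'Science')

Execution result:
id | course_id
1 | 2
3 | 5
4 | 3
5 | 1
8 | 1
9 | 2
10 | 3
11 | 1
12 | 6
13 | 2
15 | 2
16 | 7
17 | 1
18 | 3
19 | 6
20 | 6
21 | 3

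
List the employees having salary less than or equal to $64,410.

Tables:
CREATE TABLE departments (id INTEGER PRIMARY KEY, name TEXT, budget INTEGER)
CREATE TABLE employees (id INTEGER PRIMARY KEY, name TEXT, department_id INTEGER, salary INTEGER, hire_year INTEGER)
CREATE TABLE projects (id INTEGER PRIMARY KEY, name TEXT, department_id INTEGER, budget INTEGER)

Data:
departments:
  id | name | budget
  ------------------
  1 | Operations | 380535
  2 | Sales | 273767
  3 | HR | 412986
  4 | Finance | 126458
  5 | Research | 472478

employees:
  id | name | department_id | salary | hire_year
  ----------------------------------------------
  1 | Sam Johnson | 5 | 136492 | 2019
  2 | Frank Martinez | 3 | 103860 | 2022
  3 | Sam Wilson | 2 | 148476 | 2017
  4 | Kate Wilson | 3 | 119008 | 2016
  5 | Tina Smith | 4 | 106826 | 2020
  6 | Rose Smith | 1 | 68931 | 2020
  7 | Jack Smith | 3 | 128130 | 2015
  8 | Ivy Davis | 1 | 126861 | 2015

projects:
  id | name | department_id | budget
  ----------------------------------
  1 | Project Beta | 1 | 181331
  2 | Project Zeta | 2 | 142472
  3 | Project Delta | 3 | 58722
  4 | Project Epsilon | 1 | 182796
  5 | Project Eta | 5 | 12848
SELECT name, salary FROM employees WHERE salary <= 64410

Execution result:
(no rows)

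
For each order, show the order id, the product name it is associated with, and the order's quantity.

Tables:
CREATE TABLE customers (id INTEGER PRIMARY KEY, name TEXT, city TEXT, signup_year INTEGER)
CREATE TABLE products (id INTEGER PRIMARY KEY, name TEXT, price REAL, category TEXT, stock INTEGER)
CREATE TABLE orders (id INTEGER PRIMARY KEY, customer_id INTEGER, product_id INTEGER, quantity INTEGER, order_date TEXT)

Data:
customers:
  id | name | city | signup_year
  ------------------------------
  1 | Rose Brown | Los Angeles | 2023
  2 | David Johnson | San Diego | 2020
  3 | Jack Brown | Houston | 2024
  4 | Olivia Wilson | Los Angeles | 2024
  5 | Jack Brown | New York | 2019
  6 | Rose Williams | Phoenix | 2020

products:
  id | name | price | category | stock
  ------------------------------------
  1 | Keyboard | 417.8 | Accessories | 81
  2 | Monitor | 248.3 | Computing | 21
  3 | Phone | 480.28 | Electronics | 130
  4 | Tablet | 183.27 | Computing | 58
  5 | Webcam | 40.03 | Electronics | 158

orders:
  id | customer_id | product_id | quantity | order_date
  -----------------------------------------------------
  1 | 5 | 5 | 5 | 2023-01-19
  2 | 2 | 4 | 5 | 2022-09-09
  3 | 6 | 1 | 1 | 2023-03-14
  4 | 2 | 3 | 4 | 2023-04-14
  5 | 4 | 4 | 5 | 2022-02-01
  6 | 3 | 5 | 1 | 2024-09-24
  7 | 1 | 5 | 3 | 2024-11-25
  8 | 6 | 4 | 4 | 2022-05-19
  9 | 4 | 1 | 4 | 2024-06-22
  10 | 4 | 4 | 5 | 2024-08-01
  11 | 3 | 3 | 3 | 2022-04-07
SELECT c.id, p.name AS product, c.quantity FROM orders c JOIN products p ON c.product_id = p.id

Execution result:
id | product | quantity
1 | Webcam | 5
2 | Tablet | 5
3 | Keyboard | 1
4 | Phone | 4
5 | Tablet | 5
6 | Webcam | 1
7 | Webcam | 3
8 | Tablet | 4
9 | Keyboard | 4
10 | Tablet | 5
11 | Phone | 3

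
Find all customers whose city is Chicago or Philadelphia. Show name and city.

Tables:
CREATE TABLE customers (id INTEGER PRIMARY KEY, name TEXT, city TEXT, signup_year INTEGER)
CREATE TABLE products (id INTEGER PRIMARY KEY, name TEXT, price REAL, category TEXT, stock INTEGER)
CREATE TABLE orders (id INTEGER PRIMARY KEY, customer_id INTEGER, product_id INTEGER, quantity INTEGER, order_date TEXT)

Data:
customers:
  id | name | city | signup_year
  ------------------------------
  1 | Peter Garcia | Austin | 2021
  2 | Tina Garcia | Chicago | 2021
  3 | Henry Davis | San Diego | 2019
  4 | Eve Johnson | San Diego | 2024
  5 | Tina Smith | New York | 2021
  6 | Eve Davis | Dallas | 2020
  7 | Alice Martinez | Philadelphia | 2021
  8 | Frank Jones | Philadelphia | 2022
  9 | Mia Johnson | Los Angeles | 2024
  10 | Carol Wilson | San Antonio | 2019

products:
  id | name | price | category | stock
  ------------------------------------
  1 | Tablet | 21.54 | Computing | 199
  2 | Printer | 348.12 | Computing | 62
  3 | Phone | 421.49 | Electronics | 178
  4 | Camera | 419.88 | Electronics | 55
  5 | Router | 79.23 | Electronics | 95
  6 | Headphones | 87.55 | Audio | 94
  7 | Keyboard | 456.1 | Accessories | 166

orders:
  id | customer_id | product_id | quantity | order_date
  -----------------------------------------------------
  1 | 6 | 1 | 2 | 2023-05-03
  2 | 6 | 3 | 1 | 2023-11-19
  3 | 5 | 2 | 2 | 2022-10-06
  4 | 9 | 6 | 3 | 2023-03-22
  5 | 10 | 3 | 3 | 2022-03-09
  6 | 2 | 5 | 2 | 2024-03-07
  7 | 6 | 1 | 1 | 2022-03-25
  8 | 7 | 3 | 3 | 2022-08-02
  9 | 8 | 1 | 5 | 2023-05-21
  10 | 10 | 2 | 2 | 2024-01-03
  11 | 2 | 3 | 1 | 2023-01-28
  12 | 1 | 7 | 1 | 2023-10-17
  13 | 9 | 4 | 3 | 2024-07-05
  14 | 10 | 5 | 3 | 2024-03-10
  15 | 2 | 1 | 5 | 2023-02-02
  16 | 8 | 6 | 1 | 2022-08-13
SELECT name, city FROM customers WHERE city IN ('Chicago', 'Philadelphia')

Execution result:
name | city
Tina Garcia | Chicago
Alice Martinez | Philadelphia
Frank Jones | Philadelphia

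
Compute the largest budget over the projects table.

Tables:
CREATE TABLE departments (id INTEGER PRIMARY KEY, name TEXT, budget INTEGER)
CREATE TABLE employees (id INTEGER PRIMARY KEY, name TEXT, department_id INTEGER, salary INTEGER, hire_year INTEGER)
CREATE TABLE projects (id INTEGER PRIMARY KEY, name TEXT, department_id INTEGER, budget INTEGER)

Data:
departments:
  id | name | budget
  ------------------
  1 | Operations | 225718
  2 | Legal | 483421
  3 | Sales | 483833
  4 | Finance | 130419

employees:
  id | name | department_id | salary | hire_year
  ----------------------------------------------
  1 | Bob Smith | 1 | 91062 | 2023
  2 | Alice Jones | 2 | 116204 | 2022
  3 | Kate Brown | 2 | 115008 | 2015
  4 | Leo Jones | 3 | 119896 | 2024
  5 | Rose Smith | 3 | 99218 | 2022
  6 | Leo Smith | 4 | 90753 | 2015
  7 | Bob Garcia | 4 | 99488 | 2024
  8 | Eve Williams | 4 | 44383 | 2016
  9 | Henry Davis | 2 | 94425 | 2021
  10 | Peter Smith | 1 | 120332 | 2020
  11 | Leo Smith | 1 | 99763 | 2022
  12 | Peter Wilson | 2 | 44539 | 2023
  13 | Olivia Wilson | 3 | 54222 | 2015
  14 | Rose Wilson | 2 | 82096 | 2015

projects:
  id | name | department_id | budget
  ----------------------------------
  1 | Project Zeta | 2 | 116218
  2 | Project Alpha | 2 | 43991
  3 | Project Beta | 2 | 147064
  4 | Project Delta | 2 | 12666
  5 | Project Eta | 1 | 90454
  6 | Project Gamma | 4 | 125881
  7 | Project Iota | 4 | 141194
SELECT MAX(budget) FROM projects

Execution result:
147064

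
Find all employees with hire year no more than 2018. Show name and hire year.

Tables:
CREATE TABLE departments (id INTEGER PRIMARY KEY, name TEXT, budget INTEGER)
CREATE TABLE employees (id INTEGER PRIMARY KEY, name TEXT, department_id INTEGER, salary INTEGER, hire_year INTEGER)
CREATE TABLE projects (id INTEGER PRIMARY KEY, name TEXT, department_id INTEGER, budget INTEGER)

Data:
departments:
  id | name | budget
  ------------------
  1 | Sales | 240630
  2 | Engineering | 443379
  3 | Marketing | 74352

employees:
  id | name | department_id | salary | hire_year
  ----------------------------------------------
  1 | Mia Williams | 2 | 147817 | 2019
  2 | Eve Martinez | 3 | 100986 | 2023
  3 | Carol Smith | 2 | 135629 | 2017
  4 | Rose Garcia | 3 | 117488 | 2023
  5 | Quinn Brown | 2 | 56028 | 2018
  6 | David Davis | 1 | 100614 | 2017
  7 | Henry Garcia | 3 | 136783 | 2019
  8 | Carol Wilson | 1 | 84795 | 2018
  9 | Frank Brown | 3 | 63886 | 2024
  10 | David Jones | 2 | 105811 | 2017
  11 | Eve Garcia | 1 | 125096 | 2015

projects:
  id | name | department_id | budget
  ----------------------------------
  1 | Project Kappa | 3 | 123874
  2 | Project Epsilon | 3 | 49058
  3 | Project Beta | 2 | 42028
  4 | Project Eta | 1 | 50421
SELECT name, hire_year FROM employees WHERE hire_year <= 2018

Execution result:
name | hire_year
Carol Smith | 2017
Quinn Brown | 2018
David Davis | 2017
Carol Wilson | 2018
David Jones | 2017
Eve Garcia | 2015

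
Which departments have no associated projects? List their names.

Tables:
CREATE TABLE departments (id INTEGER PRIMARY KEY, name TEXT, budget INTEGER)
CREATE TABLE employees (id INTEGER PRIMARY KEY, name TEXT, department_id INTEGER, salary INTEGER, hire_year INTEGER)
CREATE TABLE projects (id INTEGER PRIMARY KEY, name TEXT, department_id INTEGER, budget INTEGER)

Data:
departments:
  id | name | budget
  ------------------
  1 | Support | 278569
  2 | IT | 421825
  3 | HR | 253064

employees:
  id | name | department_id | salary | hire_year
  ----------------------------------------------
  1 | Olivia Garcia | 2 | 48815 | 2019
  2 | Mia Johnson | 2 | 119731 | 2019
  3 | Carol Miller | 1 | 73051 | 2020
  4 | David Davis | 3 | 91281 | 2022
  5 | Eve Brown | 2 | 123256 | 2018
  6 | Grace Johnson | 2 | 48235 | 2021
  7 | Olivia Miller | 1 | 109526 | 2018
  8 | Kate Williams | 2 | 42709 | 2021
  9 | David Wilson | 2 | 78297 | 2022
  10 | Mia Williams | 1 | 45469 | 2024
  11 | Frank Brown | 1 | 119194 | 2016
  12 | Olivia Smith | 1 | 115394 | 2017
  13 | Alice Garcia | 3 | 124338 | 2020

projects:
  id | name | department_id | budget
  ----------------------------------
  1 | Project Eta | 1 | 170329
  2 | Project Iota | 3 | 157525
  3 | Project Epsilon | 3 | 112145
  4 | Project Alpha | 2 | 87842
SELECT p.name FROM departments p LEFT JOIN projects c ON c.department_id = p.id WHERE c.id IS NULL

Execution result:
(no rows)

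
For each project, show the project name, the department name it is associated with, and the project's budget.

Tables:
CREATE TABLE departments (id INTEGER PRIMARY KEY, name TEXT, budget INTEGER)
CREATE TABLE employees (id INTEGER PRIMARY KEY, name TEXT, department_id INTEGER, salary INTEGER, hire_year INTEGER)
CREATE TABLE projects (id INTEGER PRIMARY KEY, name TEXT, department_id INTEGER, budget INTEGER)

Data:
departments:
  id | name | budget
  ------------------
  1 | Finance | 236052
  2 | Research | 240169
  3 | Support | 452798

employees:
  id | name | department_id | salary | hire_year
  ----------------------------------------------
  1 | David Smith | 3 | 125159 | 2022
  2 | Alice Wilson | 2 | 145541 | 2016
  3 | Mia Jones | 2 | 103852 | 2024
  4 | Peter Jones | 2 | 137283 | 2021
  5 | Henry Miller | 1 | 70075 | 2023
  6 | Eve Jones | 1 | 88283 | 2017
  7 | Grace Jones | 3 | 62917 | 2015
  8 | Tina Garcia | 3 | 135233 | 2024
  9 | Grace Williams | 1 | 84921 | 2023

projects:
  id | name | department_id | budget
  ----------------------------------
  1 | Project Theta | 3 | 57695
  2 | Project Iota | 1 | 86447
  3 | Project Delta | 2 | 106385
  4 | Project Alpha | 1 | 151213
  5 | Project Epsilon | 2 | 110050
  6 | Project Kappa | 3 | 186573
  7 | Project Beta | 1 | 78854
SELECT c.name, p.name AS department, c.budget FROM projects c JOIN departments p ON c.department_id = p.id

Execution result:
name | department | budget
Project Theta | Support | 57695
Project Iota | Finance | 86447
Project Delta | Research | 106385
Project Alpha | Finance | 151213
Project Epsilon | Research | 110050
Project Kappa | Support | 186573
Project Beta | Finance | 78854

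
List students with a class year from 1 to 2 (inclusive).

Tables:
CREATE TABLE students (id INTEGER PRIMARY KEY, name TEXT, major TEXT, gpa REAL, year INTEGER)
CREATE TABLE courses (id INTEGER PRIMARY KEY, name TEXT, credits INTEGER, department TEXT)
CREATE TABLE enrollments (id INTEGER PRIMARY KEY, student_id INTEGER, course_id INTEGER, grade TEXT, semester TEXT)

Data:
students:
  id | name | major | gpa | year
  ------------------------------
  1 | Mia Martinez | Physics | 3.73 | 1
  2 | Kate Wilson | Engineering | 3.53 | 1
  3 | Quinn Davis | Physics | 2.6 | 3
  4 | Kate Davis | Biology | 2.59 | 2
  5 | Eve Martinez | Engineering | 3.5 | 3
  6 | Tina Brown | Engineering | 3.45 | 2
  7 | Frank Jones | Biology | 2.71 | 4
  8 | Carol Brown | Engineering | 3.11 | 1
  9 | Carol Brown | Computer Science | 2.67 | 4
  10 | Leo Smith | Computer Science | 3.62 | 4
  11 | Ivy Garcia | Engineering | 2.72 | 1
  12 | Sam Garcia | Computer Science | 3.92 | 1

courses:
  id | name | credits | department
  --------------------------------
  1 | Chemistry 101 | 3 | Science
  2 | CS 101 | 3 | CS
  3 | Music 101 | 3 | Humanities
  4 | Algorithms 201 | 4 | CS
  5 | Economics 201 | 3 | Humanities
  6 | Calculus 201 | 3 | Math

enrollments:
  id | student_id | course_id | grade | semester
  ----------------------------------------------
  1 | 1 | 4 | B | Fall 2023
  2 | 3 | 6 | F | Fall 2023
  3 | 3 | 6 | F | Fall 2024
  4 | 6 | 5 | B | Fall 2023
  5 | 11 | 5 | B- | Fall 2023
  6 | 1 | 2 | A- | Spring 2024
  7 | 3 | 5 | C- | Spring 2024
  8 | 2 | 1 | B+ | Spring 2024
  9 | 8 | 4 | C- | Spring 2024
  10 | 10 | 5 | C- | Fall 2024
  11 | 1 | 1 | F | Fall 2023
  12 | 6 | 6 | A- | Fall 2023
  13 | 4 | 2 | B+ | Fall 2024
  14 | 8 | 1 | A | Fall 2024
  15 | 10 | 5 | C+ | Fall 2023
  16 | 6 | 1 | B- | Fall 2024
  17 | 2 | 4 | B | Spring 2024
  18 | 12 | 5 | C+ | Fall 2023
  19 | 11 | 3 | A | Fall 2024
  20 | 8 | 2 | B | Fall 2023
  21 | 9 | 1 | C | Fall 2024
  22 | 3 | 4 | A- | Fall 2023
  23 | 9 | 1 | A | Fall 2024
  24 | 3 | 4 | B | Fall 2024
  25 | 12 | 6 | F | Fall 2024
SELECT name, year FROM students WHERE year BETWEEN 1 AND 2

Execution result:
name | year
Mia Martinez | 1
Kate Wilson | 1
Kate Davis | 2
Tina Brown | 2
Carol Brown | 1
Ivy Garcia | 1
Sam Garcia | 1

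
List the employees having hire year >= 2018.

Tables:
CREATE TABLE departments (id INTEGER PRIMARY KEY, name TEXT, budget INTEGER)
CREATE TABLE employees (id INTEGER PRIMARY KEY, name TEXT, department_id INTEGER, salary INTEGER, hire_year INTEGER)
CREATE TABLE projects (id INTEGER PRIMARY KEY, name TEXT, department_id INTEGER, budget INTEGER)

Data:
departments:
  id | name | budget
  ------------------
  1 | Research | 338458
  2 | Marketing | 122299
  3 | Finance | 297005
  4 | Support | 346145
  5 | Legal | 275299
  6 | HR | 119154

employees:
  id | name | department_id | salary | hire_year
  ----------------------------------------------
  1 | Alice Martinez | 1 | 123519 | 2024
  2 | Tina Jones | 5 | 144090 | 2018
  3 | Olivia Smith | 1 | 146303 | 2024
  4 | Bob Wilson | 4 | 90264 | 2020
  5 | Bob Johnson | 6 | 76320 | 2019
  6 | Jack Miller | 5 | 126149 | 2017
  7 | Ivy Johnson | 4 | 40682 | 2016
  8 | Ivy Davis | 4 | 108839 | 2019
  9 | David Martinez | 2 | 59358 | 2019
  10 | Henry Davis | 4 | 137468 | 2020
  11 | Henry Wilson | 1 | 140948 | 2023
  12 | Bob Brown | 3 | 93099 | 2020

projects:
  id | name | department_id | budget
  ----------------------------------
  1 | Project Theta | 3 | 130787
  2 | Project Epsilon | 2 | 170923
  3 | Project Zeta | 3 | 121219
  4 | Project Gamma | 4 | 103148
SELECT name, hire_year FROM employees WHERE hire_year >= 2018

Execution result:
name | hire_year
Alice Martinez | 2024
Tina Jones | 2018
Olivia Smith | 2024
Bob Wilson | 2020
Bob Johnson | 2019
Ivy Davis | 2019
David Martinez | 2019
Henry Davis | 2020
Henry Wilson | 2023
Bob Brown | 2020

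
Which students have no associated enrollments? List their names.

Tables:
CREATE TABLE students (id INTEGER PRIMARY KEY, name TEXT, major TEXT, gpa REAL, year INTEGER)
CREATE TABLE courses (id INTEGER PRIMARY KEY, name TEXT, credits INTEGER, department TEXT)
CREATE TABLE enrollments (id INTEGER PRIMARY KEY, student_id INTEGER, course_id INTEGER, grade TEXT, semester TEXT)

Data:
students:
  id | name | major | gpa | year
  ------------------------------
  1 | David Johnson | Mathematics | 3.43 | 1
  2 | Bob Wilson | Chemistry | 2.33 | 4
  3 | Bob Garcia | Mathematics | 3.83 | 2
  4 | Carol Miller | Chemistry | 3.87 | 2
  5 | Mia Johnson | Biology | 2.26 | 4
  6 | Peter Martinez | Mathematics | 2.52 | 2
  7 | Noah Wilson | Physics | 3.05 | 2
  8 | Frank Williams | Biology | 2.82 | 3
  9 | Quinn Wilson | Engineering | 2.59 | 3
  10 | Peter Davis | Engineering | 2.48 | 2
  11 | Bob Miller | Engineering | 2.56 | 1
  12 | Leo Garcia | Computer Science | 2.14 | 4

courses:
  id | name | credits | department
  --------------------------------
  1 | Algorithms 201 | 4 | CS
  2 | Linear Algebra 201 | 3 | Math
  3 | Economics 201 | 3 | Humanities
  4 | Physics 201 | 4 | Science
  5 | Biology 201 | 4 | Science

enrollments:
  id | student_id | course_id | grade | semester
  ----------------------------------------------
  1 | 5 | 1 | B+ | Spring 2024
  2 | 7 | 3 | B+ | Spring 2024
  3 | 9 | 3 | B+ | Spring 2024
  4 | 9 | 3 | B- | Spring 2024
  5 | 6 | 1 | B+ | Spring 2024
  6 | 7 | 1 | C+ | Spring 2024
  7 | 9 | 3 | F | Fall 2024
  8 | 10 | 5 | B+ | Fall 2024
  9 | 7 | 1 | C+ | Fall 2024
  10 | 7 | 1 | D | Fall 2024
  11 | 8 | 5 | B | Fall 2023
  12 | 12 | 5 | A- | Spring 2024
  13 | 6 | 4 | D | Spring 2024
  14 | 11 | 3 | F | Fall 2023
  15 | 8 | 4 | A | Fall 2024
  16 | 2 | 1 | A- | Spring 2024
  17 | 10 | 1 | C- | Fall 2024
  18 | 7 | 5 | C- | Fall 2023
SELECT p.name FROM students p LEFT JOIN enrollments c ON c.student_id = p.id WHERE c.id IS NULL

Execution result:
name
David Johnson
Bob Garcia
Carol Miller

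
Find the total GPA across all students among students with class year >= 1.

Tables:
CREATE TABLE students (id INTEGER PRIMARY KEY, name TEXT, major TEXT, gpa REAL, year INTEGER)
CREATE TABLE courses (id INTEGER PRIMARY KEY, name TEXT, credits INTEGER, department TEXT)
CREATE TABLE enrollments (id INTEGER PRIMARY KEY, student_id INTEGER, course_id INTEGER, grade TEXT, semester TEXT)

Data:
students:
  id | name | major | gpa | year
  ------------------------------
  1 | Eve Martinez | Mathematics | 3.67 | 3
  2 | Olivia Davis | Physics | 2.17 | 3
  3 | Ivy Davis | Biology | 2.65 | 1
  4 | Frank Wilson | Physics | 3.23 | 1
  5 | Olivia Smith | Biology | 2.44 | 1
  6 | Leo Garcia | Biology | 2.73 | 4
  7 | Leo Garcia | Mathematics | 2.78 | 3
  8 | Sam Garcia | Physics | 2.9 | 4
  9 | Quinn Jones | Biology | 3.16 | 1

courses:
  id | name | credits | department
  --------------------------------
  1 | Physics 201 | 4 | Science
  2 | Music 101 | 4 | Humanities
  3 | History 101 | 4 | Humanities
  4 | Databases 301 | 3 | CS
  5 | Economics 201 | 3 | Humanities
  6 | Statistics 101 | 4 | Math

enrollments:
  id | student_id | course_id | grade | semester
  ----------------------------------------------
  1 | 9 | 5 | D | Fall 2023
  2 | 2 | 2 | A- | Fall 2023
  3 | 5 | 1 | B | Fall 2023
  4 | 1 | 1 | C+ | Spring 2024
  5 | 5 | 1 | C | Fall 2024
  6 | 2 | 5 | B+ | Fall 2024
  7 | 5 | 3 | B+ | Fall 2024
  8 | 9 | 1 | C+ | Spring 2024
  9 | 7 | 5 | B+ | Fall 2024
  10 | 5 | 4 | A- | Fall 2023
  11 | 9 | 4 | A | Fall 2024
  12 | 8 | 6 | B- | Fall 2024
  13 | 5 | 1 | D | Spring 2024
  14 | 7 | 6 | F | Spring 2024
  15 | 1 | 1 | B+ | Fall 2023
SELECT SUM(gpa) FROM students WHERE year >= 1

Execution result:
25.73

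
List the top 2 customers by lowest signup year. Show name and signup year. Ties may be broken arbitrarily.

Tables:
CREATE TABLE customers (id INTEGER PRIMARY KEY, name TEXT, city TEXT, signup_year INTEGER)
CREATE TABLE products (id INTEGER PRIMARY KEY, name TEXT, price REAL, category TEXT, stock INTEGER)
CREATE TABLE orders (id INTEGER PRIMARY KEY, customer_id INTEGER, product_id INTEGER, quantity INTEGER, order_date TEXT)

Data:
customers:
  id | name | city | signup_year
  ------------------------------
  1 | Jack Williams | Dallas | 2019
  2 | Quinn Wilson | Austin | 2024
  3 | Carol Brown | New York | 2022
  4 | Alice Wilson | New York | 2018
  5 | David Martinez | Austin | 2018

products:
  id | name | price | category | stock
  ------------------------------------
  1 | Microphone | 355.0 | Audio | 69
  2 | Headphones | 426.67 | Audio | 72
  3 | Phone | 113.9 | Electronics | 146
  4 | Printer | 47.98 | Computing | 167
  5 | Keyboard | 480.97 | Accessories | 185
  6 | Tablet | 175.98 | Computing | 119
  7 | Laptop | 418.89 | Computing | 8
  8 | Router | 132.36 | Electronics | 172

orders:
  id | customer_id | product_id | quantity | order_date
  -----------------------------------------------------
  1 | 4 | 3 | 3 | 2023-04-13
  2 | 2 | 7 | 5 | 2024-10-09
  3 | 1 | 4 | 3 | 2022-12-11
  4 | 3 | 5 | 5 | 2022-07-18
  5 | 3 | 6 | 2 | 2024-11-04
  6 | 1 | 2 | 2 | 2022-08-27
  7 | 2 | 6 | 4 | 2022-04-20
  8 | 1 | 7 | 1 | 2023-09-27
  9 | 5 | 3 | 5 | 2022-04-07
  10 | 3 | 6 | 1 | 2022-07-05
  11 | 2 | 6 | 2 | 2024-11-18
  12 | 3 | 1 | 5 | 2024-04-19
SELECT name, signup_year FROM customers ORDER BY signup_year ASC LIMIT 2

Execution result:
name | signup_year
Alice Wilson | 2018
David Martinez | 2018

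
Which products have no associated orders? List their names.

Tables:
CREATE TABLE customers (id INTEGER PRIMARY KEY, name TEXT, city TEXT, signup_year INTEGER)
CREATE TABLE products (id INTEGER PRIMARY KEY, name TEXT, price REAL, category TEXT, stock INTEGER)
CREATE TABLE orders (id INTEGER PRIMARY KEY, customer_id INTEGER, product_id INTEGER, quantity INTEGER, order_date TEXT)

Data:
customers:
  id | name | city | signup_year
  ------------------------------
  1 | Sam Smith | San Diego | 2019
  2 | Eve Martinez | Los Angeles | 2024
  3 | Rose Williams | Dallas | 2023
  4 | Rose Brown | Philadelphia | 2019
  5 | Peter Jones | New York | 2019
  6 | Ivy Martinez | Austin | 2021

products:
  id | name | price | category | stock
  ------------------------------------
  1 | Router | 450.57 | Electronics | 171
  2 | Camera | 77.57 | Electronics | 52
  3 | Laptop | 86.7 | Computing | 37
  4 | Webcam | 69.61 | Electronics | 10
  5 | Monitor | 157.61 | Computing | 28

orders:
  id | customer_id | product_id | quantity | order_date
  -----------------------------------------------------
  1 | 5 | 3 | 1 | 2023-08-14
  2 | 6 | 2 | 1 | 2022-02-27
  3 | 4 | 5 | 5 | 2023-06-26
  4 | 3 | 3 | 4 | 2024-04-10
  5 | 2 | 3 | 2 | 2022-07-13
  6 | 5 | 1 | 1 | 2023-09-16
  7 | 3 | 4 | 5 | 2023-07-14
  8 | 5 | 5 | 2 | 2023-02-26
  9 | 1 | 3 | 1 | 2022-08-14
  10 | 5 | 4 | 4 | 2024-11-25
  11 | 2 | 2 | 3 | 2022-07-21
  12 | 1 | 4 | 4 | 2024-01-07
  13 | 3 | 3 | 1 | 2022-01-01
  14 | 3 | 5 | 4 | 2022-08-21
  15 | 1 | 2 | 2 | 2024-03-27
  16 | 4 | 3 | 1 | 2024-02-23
SELECT p.name FROM products p LEFT JOIN orders c ON c.product_id = p.id WHERE c.id IS NULL

Execution result:
(no rows)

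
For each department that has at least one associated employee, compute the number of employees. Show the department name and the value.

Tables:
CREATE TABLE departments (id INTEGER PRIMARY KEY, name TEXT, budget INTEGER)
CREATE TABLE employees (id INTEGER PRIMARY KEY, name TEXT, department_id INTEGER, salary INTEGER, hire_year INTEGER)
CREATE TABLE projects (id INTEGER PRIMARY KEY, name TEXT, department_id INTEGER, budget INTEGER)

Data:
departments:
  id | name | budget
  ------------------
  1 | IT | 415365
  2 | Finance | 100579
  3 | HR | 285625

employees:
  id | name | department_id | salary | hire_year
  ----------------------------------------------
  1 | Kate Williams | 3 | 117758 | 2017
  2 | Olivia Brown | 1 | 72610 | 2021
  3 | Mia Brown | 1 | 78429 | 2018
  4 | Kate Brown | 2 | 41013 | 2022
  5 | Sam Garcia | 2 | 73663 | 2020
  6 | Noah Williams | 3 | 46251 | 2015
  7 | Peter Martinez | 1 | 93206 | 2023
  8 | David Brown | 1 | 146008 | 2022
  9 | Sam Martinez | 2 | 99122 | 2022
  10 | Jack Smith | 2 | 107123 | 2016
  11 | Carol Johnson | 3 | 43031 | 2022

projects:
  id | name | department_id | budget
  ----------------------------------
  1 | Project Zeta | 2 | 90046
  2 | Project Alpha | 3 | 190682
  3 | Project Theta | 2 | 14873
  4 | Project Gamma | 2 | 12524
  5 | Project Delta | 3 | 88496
SELECT p.name, COUNT(*) AS n FROM employees c JOIN departments p ON c.department_id = p.id GROUP BY p.id, p.name

Execution result:
name | n
IT | 4
Finance | 4
HR | 3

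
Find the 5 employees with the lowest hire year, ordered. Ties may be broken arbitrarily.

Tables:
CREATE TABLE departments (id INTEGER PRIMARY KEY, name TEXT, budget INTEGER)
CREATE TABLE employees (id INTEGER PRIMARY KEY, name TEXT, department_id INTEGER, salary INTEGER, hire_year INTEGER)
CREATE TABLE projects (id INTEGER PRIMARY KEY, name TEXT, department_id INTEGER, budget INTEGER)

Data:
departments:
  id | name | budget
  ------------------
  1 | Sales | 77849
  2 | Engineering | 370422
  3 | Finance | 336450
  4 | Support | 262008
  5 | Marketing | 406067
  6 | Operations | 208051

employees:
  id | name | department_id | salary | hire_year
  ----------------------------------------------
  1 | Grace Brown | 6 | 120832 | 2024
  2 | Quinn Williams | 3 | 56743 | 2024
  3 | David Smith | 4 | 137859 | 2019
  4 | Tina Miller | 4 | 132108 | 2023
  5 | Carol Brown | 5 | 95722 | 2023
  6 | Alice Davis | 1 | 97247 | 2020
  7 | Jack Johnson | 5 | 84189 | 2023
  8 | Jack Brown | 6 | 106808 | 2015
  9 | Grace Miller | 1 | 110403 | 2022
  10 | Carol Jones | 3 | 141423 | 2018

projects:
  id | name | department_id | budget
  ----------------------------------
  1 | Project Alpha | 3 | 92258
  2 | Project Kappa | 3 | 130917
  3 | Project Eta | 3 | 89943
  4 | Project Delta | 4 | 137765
SELECT name, hire_year FROM employees ORDER BY hire_year ASC LIMIT 5

Execution result:
name | hire_year
Jack Brown | 2015
Carol Jones | 2018
David Smith | 2019
Alice Davis | 2020
Grace Miller | 2022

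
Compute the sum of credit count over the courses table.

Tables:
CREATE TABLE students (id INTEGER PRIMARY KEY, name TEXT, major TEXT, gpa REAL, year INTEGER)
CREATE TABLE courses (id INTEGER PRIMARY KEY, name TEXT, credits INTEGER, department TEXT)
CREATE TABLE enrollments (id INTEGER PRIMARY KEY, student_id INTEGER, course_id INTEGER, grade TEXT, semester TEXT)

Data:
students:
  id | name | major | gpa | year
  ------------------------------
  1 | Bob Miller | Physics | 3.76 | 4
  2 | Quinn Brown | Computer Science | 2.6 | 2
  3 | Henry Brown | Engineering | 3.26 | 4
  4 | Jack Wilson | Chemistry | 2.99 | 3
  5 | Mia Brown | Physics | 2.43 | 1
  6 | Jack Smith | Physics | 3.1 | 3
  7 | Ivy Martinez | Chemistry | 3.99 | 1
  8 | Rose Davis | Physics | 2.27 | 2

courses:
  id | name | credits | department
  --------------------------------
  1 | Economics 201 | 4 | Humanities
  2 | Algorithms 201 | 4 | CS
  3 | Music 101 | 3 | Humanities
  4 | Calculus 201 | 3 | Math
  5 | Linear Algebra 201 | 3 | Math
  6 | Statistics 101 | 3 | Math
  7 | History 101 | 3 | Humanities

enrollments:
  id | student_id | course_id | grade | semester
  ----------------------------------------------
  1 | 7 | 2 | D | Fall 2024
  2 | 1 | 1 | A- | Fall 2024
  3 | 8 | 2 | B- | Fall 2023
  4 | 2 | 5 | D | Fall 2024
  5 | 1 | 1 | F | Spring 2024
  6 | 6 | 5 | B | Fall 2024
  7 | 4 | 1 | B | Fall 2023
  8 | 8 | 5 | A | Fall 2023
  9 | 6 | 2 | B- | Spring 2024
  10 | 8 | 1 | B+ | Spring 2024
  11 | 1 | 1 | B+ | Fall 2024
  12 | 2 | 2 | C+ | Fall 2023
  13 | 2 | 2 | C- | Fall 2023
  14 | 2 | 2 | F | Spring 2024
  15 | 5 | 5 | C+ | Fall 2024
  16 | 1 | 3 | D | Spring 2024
SELECT SUM(credits) FROM courses

Execution result:
23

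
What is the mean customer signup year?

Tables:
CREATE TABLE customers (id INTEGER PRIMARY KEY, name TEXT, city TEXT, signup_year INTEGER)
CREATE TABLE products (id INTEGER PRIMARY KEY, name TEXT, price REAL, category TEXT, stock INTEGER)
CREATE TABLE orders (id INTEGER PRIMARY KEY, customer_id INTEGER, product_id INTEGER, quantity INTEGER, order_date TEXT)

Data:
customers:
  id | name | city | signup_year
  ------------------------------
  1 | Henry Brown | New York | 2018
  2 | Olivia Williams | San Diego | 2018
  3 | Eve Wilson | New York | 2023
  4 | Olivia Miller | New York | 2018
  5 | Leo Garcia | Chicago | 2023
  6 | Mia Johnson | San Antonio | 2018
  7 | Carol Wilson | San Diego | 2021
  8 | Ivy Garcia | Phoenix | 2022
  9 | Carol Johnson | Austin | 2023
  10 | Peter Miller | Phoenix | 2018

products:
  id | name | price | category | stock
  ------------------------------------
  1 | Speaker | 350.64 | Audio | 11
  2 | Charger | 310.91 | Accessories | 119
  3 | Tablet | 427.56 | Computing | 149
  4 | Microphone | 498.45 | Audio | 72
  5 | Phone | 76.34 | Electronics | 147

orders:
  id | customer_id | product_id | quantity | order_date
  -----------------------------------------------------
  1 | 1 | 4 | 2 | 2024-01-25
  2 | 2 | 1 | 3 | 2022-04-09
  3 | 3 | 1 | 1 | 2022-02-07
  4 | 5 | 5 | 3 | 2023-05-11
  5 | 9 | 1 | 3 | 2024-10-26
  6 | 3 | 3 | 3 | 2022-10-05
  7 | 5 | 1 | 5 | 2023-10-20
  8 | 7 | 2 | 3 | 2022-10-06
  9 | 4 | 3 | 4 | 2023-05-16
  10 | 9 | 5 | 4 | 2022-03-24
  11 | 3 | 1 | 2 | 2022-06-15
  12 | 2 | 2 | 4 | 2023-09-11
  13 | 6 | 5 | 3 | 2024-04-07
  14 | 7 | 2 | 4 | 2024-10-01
SELECT AVG(signup_year) FROM customers

Execution result:
2020.20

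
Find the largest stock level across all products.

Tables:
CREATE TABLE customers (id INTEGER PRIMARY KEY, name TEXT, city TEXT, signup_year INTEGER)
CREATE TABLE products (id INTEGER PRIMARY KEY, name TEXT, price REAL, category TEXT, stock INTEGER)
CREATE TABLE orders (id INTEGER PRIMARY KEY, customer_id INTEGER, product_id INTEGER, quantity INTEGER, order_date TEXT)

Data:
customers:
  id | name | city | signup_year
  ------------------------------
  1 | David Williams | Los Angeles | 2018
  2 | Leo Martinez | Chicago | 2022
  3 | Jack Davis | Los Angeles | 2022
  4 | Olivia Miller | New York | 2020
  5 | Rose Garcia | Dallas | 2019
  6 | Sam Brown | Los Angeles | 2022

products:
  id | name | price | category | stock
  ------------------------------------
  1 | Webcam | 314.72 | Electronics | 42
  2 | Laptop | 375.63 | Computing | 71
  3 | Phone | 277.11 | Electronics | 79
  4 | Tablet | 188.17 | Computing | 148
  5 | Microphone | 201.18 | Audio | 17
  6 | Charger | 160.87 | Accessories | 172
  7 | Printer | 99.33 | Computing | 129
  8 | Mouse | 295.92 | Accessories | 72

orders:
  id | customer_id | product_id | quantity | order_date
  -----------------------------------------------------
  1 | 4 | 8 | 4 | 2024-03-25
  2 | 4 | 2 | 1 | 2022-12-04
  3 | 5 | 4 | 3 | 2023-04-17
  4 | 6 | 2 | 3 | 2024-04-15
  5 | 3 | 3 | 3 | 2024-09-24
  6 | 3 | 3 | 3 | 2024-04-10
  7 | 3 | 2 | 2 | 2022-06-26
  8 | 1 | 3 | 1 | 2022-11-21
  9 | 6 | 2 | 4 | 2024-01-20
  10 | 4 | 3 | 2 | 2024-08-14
SELECT MAX(stock) FROM products

Execution result:
172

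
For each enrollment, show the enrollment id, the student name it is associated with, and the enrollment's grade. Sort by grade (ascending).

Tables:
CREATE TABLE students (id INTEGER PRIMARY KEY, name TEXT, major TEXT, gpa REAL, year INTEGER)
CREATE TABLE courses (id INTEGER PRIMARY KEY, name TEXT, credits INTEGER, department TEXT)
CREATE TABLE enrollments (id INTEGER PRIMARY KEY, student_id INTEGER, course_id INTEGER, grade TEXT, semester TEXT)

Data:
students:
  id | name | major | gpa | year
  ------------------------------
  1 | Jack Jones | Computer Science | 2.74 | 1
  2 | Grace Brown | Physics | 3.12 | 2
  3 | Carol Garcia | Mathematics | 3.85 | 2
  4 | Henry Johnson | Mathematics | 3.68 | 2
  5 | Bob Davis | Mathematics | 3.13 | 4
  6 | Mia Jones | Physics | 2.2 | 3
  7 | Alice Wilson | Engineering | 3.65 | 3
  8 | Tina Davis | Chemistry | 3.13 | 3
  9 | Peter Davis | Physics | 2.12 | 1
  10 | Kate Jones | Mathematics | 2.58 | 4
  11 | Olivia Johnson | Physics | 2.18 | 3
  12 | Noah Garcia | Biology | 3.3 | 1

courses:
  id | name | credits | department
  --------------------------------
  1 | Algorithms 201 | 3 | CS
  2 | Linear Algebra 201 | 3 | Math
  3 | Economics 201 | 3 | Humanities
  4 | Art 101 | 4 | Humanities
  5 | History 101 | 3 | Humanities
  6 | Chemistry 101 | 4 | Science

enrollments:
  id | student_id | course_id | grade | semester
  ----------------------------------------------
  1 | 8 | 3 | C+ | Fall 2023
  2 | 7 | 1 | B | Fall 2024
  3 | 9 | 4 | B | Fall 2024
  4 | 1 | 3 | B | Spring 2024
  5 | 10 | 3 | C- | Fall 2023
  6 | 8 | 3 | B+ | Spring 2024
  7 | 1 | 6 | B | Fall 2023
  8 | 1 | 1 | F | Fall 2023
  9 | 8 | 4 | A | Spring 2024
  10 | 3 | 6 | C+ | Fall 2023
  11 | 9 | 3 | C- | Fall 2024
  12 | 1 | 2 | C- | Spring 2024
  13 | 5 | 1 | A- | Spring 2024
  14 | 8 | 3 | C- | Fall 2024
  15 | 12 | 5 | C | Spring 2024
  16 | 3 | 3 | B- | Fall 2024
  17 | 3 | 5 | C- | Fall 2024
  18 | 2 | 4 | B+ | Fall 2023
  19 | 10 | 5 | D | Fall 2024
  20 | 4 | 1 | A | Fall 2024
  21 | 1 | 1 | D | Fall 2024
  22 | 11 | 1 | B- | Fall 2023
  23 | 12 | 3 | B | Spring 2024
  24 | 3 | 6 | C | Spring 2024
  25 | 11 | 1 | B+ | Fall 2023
SELECT c.id, p.name AS student, c.grade FROM enrollments c JOIN students p ON c.student_id = p.id ORDER BY c.grade ASC

Execution result:
id | student | grade
9 | Tina Davis | A
20 | Henry Johnson | A
13 | Bob Davis | A-
2 | Alice Wilson | B
3 | Peter Davis | B
4 | Jack Jones | B
7 | Jack Jones | B
23 | Noah Garcia | B
6 | Tina Davis | B+
18 | Grace Brown | B+
25 | Olivia Johnson | B+
16 | Carol Garcia | B-
22 | Olivia Johnson | B-
15 | Noah Garcia | C
24 | Carol Garcia | C
1 | Tina Davis | C+
10 | Carol Garcia | C+
5 | Kate Jones | C-
11 | Peter Davis | C-
12 | Jack Jones | C-
14 | Tina Davis | C-
17 | Carol Garcia | C-
19 | Kate Jones | D
21 | Jack Jones | D
8 | Jack Jones | F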